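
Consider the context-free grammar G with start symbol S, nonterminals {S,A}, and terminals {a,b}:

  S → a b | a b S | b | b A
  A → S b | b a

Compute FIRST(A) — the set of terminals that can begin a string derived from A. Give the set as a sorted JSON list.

FIRST sets, iterate to fixpoint:
iter 1:
  A via A→b a: +{b}
  S via S→a b: +{a}
  S via S→b: +{b}
  FIRST[S]={a,b}  FIRST[A]={b}
iter 2:
  A via A→S b: +{a}
  FIRST[S]={a,b}  FIRST[A]={a,b}
iter 3: — fixpoint
  FIRST[S]={a,b}  FIRST[A]={a,b}

FIRST(A) = ["a", "b"]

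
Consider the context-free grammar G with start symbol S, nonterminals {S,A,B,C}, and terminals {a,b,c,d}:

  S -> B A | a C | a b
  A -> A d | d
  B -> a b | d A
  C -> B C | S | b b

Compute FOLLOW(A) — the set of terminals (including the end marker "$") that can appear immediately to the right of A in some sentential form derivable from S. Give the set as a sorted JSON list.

Compute FIRST by fixpoint:
pass 1:
  A via A→d: +{d}
  B via B→a b: +{a}
  B via B→d A: +{d}
  C via C→B C: +{a,d}
  C via C→b b: +{b}
  S via S→B A: +{a,d}
  FIRST(S)={a,d}  FIRST(A)={d}  FIRST(B)={a,d}  FIRST(C)={a,b,d}
pass 2: (stable)
  FIRST(S)={a,d}  FIRST(A)={d}  FIRST(B)={a,d}  FIRST(C)={a,b,d}

FOLLOW iteration:
seed FOLLOW(S) with $
[1]
  A→A d: FOLLOW(A) ⊇ FIRST(d) = {d}; new: +{d}
  C→B C: FOLLOW(B) ⊇ FIRST(C) = {a,b,d}; new: +{a,b,d}
  S→B A: FOLLOW(A) ⊇ FOLLOW(S) ⊇ {$}; new: +{$}
  S→a C: FOLLOW(C) ⊇ FOLLOW(S) ⊇ {$}; new: +{$}
  S: {$}  A: {$,d}  B: {a,b,d}  C: {$}
[2]
  B→d A: FOLLOW(A) ⊇ FOLLOW(B) ⊇ {a,b,d}; new: +{a,b}
  S: {$}  A: {$,a,b,d}  B: {a,b,d}  C: {$}
[3] (no change)
  S: {$}  A: {$,a,b,d}  B: {a,b,d}  C: {$}

FOLLOW(A) = ["$", "a", "b", "d"]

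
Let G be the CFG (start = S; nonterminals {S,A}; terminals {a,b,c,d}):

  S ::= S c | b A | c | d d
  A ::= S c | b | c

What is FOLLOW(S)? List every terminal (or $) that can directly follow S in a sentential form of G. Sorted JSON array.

Compute FIRST by fixpoint:
round 1:
  A via A→b: +{b}
  A via A→c: +{c}
  S via S→b A: +{b}
  S via S→c: +{c}
  S via S→d d: +{d}
  S: {b,c,d}  A: {b,c}
round 2:
  A via A→S c: +{d}
  S: {b,c,d}  A: {b,c,d}
round 3: — fixpoint
  S: {b,c,d}  A: {b,c,d}

FOLLOW sets:
initialize: $ ∈ FOLLOW(S)
round 1:
  A→S c: FOLLOW(S) ⊇ FIRST(c) = {c}; new: +{c}
  S→b A: FOLLOW(A) ⊇ FOLLOW(S) ⊇ {$,c}; new: +{$,c}
  FOLLOW[S]={$,c}  FOLLOW[A]={$,c}
round 2: (stable)
  FOLLOW[S]={$,c}  FOLLOW[A]={$,c}

FOLLOW(S) = ["$", "c"]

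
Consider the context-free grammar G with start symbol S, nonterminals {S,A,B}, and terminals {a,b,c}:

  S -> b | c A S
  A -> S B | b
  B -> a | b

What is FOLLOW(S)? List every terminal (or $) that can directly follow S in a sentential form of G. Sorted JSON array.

FIRST sets, iterate to fixpoint:
round 1:
  A via A→b: +{b}
  B via B→a: +{a}
  B via B→b: +{b}
  S via S→b: +{b}
  S via S→c A S: +{c}
  FIRST[S]={b,c}  FIRST[A]={b}  FIRST[B]={a,b}
round 2:
  A via A→S B: +{c}
  FIRST[S]={b,c}  FIRST[A]={b,c}  FIRST[B]={a,b}
round 3: (no change)
  FIRST[S]={b,c}  FIRST[A]={b,c}  FIRST[B]={a,b}

FOLLOW sets:
seed FOLLOW(S) with $
iter 1:
  A→S B: FOLLOW(S) ⊇ FIRST(B) = {a,b}; new: +{a,b}
  S→c A S: FOLLOW(A) ⊇ FIRST(S) = {b,c}; new: +{b,c}
  FOLLOW(S)={$,a,b}  FOLLOW(A)={b,c}  FOLLOW(B)={}
iter 2:
  A→S B: FOLLOW(B) ⊇ FOLLOW(A) ⊇ {b,c}; new: +{b,c}
  FOLLOW(S)={$,a,b}  FOLLOW(A)={b,c}  FOLLOW(B)={b,c}
iter 3: (stable)
  FOLLOW(S)={$,a,b}  FOLLOW(A)={b,c}  FOLLOW(B)={b,c}

FOLLOW(S) = ["$", "a", "b"]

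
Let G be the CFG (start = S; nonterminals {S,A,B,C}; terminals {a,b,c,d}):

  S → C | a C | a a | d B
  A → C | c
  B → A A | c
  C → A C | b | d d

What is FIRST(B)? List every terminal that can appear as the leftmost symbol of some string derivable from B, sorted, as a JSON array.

Compute FIRST by fixpoint:
round 1:
  A via A→c: +{c}
  B via B→A A: +{c}
  C via C→A C: +{c}
  C via C→b: +{b}
  C via C→d d: +{d}
  S via S→C: +{b,c,d}
  S via S→a C: +{a}
  FIRST(S)={a,b,c,d}  FIRST(A)={c}  FIRST(B)={c}  FIRST(C)={b,c,d}
round 2:
  A via A→C: +{b,d}
  B via B→A A: +{b,d}
  FIRST(S)={a,b,c,d}  FIRST(A)={b,c,d}  FIRST(B)={b,c,d}  FIRST(C)={b,c,d}
round 3: — fixpoint
  FIRST(S)={a,b,c,d}  FIRST(A)={b,c,d}  FIRST(B)={b,c,d}  FIRST(C)={b,c,d}

FIRST(B) = ["b", "c", "d"]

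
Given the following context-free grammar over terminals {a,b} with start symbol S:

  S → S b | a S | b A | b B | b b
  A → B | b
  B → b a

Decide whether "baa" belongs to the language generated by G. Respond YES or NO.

CNF form of G:
  S -> S T0 | T0 A | T0 B | T0 T0 | T1 S
  A -> T0 T1 | b
  B -> T0 T1
  T0 -> b
  T1 -> a

CYK fill:
  cell(0,0) b: {A,T0}  orig:{A}
  cell(1,1) a: {T1}  orig:{}
  cell(2,2) a: {T1}  orig:{}
  cell(0,1) ba: {A,B}
  cell(1,2) aa: ∅
  cell(0,2) baa: ∅

S ∉ T[0,2] ⇒ NO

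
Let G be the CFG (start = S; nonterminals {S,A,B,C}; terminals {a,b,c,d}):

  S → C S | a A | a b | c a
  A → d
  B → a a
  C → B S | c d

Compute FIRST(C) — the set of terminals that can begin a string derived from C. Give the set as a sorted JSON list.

FIRST sets, iterate to fixpoint:
pass 1:
  A via A→d: +{d}
  B via B→a a: +{a}
  C via C→B S: +{a}
  C via C→c d: +{c}
  S via S→C S: +{a,c}
  FIRST[S]={a,c}  FIRST[A]={d}  FIRST[B]={a}  FIRST[C]={a,c}
pass 2: — fixpoint
  FIRST[S]={a,c}  FIRST[A]={d}  FIRST[B]={a}  FIRST[C]={a,c}

FIRST(C) = ["a", "c"]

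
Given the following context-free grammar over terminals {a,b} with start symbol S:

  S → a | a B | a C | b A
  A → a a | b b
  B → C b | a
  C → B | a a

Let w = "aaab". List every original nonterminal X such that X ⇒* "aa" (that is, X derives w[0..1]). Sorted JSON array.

Convert to CNF:
  S -> T0 B | T0 C | T1 A | a
  A -> T0 T0 | T1 T1
  B -> C T1 | a
  C -> C T1 | T0 T0 | a
  T0 -> a
  T1 -> b

Fill CYK table bottom-up (cells [i..j] with 0 ≤ i ≤ j ≤ 1 only):
  T[0,0] 'a' = {B,C,S,T0}  orig:{B,C,S}
  T[1,1] 'a' = {B,C,S,T0}  orig:{B,C,S}
  T[0,1] 'aa' = {A,C,S}

Original NTs in T[0,1] deriving "aa": ["A", "C", "S"]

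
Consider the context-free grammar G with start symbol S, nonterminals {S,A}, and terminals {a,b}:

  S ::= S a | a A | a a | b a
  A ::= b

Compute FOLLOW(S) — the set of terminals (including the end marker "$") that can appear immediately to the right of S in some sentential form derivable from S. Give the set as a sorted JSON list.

FIRST iteration:
round 1:
  A via A→b: +{b}
  S via S→a A: +{a}
  S via S→b a: +{b}
  FIRST(S)={a,b}  FIRST(A)={b}
round 2: done
  FIRST(S)={a,b}  FIRST(A)={b}

Compute FOLLOW by fixpoint:
FOLLOW(S) := {$}
[1]
  S→S a: FOLLOW(S) ⊇ FIRST(a) = {a}; new: +{a}
  S→a A: FOLLOW(A) ⊇ FOLLOW(S) ⊇ {$,a}; new: +{$,a}
  FOLLOW(S)={$,a}  FOLLOW(A)={$,a}
[2] (stable)
  FOLLOW(S)={$,a}  FOLLOW(A)={$,a}

FOLLOW(S) = ["$", "a"]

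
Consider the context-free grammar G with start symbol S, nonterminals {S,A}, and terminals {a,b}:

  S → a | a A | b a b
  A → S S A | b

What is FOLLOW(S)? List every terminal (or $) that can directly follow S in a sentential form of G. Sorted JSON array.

FIRST sets, iterate to fixpoint:
[1]
  A via A→b: +{b}
  S via S→a: +{a}
  S via S→b a b: +{b}
  FIRST[S]={a,b}  FIRST[A]={b}
[2]
  A via A→S S A: +{a}
  FIRST[S]={a,b}  FIRST[A]={a,b}
[3] — fixpoint
  FIRST[S]={a,b}  FIRST[A]={a,b}

FOLLOW sets:
initialize: $ ∈ FOLLOW(S)
[1]
  A→S S A: FOLLOW(S) ⊇ FIRST(S) = {a,b}; new: +{a,b}
  S→a A: FOLLOW(A) ⊇ FOLLOW(S) ⊇ {$,a,b}; new: +{$,a,b}
  FOLLOW[S]={$,a,b}  FOLLOW[A]={$,a,b}
[2] done
  FOLLOW[S]={$,a,b}  FOLLOW[A]={$,a,b}

FOLLOW(S) = ["$", "a", "b"]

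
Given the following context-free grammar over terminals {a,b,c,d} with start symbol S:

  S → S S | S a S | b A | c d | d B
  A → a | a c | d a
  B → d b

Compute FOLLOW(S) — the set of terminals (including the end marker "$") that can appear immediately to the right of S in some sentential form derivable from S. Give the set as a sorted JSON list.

FIRST sets, iterate to fixpoint:
iter 1:
  A via A→a: +{a}
  A via A→d a: +{d}
  B via B→d b: +{d}
  S via S→b A: +{b}
  S via S→c d: +{c}
  S via S→d B: +{d}
  S: {b,c,d}  A: {a,d}  B: {d}
iter 2: — fixpoint
  S: {b,c,d}  A: {a,d}  B: {d}

FOLLOW sets:
seed FOLLOW(S) with $
round 1:
  S→S S: FOLLOW(S) ⊇ FIRST(S) = {b,c,d}; new: +{b,c,d}
  S→S a S: FOLLOW(S) ⊇ FIRST(a) = {a}; new: +{a}
  S→b A: FOLLOW(A) ⊇ FOLLOW(S) ⊇ {$,a,b,c,d}; new: +{$,a,b,c,d}
  S→d B: FOLLOW(B) ⊇ FOLLOW(S) ⊇ {$,a,b,c,d}; new: +{$,a,b,c,d}
  FOLLOW[S]={$,a,b,c,d}  FOLLOW[A]={$,a,b,c,d}  FOLLOW[B]={$,a,b,c,d}
round 2: (stable)
  FOLLOW[S]={$,a,b,c,d}  FOLLOW[A]={$,a,b,c,d}  FOLLOW[B]={$,a,b,c,d}

FOLLOW(S) = ["$", "a", "b", "c", "d"]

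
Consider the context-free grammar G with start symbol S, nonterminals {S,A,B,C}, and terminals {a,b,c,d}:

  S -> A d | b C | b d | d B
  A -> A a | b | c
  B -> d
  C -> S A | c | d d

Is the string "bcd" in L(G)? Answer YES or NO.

CNF form of G:
  S -> A T1 | T1 B | T2 C | T2 T1
  A -> A T0 | b | c
  B -> d
  C -> S A | T1 T1 | c
  T0 -> a
  T1 -> d
  T2 -> b

CYK table (by increasing span):
  cell(0,0) b: {A,T2}  orig:{A}
  cell(1,1) c: {A,C}
  cell(2,2) d: {B,T1}  orig:{B}
  cell(0,1) bc: {S}
  cell(1,2) cd: {S}
  cell(0,2) bcd: ∅

S ∉ T[0,2] ⇒ NO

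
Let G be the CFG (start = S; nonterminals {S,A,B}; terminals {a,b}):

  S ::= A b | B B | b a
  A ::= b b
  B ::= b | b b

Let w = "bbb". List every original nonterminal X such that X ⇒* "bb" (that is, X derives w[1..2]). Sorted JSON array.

CNF form of G:
  S -> A T0 | B B | T0 T1
  A -> T0 T0
  B -> T0 T0 | b
  T0 -> b
  T1 -> a

CYK fill, restricted to cells inside w[1..2]:
  cell(1,1) b: {B,T0}  orig:{B}
  cell(2,2) b: {B,T0}  orig:{B}
  cell(1,2) bb: {A,B,S}

Original NTs in T[1,2] deriving "bb": ["A", "B", "S"]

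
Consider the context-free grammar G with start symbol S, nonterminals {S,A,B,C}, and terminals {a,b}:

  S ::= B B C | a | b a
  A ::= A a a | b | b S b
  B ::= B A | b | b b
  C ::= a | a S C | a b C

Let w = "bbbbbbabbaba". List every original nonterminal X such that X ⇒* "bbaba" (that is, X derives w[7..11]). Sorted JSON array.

Convert to CNF:
  S -> B X6 | T1 T0 | a
  A -> A X2 | T1 X3 | b
  B -> B A | T1 T1 | b
  C -> T0 X4 | T0 X5 | a
  T0 -> a
  T1 -> b
  X2 -> T0 T0
  X3 -> S T1
  X4 -> S C
  X5 -> T1 C
  X6 -> B C

Fill CYK table bottom-up, restricted to cells inside w[7..11]:
  cell(7,7) b: {A,B,T1}  orig:{A,B}
  cell(8,8) b: {A,B,T1}  orig:{A,B}
  cell(9,9) a: {C,S,T0}  orig:{C,S}
  cell(10,10) b: {A,B,T1}  orig:{A,B}
  cell(11,11) a: {C,S,T0}  orig:{C,S}
  cell(7,8) bb: {B}
  cell(8,9) ba: {S,X5,X6}  orig:{S}
  cell(9,10) ab: {X3}  orig:{}
  cell(10,11) ba: {S,X5,X6}  orig:{S}
  cell(7,9) bba: {S,X6}  orig:{S}
  cell(8,10) bab: {A,X3}  orig:{A}
  cell(9,11) aba: {C}
  cell(7,10) bbab: {A,B,X3}  orig:{A,B}
  cell(8,11) baba: {X5,X6}  orig:{}
  cell(7,11) bbaba: {S,X6}  orig:{S}

Original NTs in T[7,11] deriving "bbaba": ["S"]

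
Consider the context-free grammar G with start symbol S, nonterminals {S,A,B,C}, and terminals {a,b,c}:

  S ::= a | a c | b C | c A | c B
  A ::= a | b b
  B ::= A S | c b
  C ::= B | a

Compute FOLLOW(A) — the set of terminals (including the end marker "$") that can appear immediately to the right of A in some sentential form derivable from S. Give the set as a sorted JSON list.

FIRST iteration:
[1]
  A via A→a: +{a}
  A via A→b b: +{b}
  B via B→A S: +{a,b}
  B via B→c b: +{c}
  C via C→B: +{a,b,c}
  S via S→a: +{a}
  S via S→b C: +{b}
  S via S→c A: +{c}
  FIRST[S]={a,b,c}  FIRST[A]={a,b}  FIRST[B]={a,b,c}  FIRST[C]={a,b,c}
[2] — fixpoint
  FIRST[S]={a,b,c}  FIRST[A]={a,b}  FIRST[B]={a,b,c}  FIRST[C]={a,b,c}

Compute FOLLOW by fixpoint:
FOLLOW(S) := {$}
pass 1:
  B→A S: FOLLOW(A) ⊇ FIRST(S) = {a,b,c}; new: +{a,b,c}
  S→b C: FOLLOW(C) ⊇ FOLLOW(S) ⊇ {$}; new: +{$}
  S→c A: FOLLOW(A) ⊇ FOLLOW(S) ⊇ {$}; new: +{$}
  S→c B: FOLLOW(B) ⊇ FOLLOW(S) ⊇ {$}; new: +{$}
  FOLLOW[S]={$}  FOLLOW[A]={$,a,b,c}  FOLLOW[B]={$}  FOLLOW[C]={$}
pass 2: — fixpoint
  FOLLOW[S]={$}  FOLLOW[A]={$,a,b,c}  FOLLOW[B]={$}  FOLLOW[C]={$}

FOLLOW(A) = ["$", "a", "b", "c"]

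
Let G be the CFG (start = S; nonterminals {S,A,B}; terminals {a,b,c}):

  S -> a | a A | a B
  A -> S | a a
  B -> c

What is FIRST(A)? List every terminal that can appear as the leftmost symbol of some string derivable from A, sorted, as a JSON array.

Compute FIRST by fixpoint:
round 1:
  A via A→a a: +{a}
  B via B→c: +{c}
  S via S→a: +{a}
  FIRST(S)={a}  FIRST(A)={a}  FIRST(B)={c}
round 2: (stable)
  FIRST(S)={a}  FIRST(A)={a}  FIRST(B)={c}

FIRST(A) = ["a"]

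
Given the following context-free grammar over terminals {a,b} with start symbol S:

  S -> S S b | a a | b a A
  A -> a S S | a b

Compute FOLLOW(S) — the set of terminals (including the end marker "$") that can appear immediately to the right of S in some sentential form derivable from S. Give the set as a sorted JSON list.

FIRST iteration:
[1]
  A via A→a S S: +{a}
  S via S→a a: +{a}
  S via S→b a A: +{b}
  S: {a,b}  A: {a}
[2] (no change)
  S: {a,b}  A: {a}

Compute FOLLOW by fixpoint:
seed FOLLOW(S) with $
round 1:
  A→a S S: FOLLOW(S) ⊇ FIRST(S) = {a,b}; new: +{a,b}
  S→b a A: FOLLOW(A) ⊇ FOLLOW(S) ⊇ {$,a,b}; new: +{$,a,b}
  FOLLOW[S]={$,a,b}  FOLLOW[A]={$,a,b}
round 2: done
  FOLLOW[S]={$,a,b}  FOLLOW[A]={$,a,b}

FOLLOW(S) = ["$", "a", "b"]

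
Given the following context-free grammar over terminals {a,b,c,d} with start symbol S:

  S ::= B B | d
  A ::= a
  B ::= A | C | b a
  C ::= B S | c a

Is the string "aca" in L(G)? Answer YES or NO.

Convert to CNF:
  S -> B B | d
  A -> a
  B -> B S | T0 T1 | T2 T1 | a
  C -> B S | T2 T1
  T0 -> b
  T1 -> a
  T2 -> c

CYK fill:
  T[0,0] 'a' = {A,B,T1}  orig:{A,B}
  T[1,1] 'c' = {T2}  orig:{}
  T[2,2] 'a' = {A,B,T1}  orig:{A,B}
  T[0,1] 'ac' = ∅
  T[1,2] 'ca' = {B,C}
  T[0,2] 'aca' = {S}

S ∈ T[0,2] ⇒ YES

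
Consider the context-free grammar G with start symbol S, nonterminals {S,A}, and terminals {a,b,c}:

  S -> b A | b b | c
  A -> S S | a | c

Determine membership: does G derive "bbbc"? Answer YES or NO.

Convert to CNF:
  S -> T0 A | T0 T0 | c
  A -> S S | a | c
  T0 -> b

CYK fill:
  T[0,0] 'b' = {T0}  orig:{}
  T[1,1] 'b' = {T0}  orig:{}
  T[2,2] 'b' = {T0}  orig:{}
  T[3,3] 'c' = {A,S}
  T[0,1] 'bb' = {S}
  T[1,2] 'bb' = {S}
  T[2,3] 'bc' = {S}
  T[0,2] 'bbb' = ∅
  T[1,3] 'bbc' = {A}
  T[0,3] 'bbbc' = {A,S}

S ∈ T[0,3] ⇒ YES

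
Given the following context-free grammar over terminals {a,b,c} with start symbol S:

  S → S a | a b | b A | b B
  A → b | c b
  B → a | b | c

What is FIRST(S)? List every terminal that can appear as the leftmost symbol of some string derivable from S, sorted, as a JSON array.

FIRST sets, iterate to fixpoint:
round 1:
  A via A→b: +{b}
  A via A→c b: +{c}
  B via B→a: +{a}
  B via B→b: +{b}
  B via B→c: +{c}
  S via S→a b: +{a}
  S via S→b A: +{b}
  FIRST[S]={a,b}  FIRST[A]={b,c}  FIRST[B]={a,b,c}
round 2: (stable)
  FIRST[S]={a,b}  FIRST[A]={b,c}  FIRST[B]={a,b,c}

FIRST(S) = ["a", "b"]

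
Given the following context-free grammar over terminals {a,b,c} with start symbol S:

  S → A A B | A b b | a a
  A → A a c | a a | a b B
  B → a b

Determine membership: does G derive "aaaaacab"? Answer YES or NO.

CNF form of G:
  S -> A X5 | A X6 | T0 T0
  A -> A X3 | T0 T0 | T0 X4
  B -> T0 T2
  T0 -> a
  T1 -> c
  T2 -> b
  X3 -> T0 T1
  X4 -> T2 B
  X5 -> A B
  X6 -> T2 T2

Fill CYK table bottom-up:
  cell(0,0) a: {T0}  orig:{}
  cell(1,1) a: {T0}  orig:{}
  cell(2,2) a: {T0}  orig:{}
  cell(3,3) a: {T0}  orig:{}
  cell(4,4) a: {T0}  orig:{}
  cell(5,5) c: {T1}  orig:{}
  cell(6,6) a: {T0}  orig:{}
  cell(7,7) b: {T2}  orig:{}
  cell(0,1) aa: {A,S}
  cell(1,2) aa: {A,S}
  cell(2,3) aa: {A,S}
  cell(3,4) aa: {A,S}
  cell(4,5) ac: {X3}  orig:{}
  cell(5,6) ca: ∅
  cell(6,7) ab: {B}
  cell(0,2) aaa: ∅
  cell(1,3) aaa: ∅
  cell(2,4) aaa: ∅
  cell(3,5) aac: ∅
  cell(4,6) aca: ∅
  cell(5,7) cab: ∅
  cell(0,3) aaaa: ∅
  cell(1,4) aaaa: ∅
  cell(2,5) aaac: {A}
  cell(3,6) aaca: ∅
  cell(4,7) acab: ∅
  cell(0,4) aaaaa: ∅
  cell(1,5) aaaac: ∅
  cell(2,6) aaaca: ∅
  cell(3,7) aacab: ∅
  cell(0,5) aaaaac: ∅
  cell(1,6) aaaaca: ∅
  cell(2,7) aaacab: {X5}  orig:{}
  cell(0,6) aaaaaca: ∅
  cell(1,7) aaaacab: ∅
  cell(0,7) aaaaacab: {S}

S ∈ T[0,7] ⇒ YES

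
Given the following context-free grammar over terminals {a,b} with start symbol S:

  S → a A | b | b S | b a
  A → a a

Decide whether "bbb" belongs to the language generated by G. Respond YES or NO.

Convert to CNF:
  S -> T0 A | T1 S | T1 T0 | b
  A -> T0 T0
  T0 -> a
  T1 -> b

CYK fill:
  [0..0]={S,T1}  "b"  orig:{S}
  [1..1]={S,T1}  "b"  orig:{S}
  [2..2]={S,T1}  "b"  orig:{S}
  [0..1]={S}  "bb"
  [1..2]={S}  "bb"
  [0..2]={S}  "bbb"

S ∈ T[0,2] ⇒ YES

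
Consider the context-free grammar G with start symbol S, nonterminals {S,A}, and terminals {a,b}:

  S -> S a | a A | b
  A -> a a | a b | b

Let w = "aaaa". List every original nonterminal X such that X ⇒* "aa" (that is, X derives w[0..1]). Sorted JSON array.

Convert to CNF:
  S -> S T0 | T0 A | b
  A -> T0 T0 | T0 T1 | b
  T0 -> a
  T1 -> b

CYK table (by increasing span) (cells [i..j] with 0 ≤ i ≤ j ≤ 1 only):
  T[0,0] 'a' = {T0}  orig:{}
  T[1,1] 'a' = {T0}  orig:{}
  T[0,1] 'aa' = {A}

Original NTs in T[0,1] deriving "aa": ["A"]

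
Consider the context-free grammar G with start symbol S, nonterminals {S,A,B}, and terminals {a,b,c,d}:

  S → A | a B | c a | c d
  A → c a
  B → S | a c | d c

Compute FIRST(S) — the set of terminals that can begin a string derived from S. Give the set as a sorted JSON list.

Compute FIRST by fixpoint:
[1]
  A via A→c a: +{c}
  B via B→a c: +{a}
  B via B→d c: +{d}
  S via S→A: +{c}
  S via S→a B: +{a}
  S: {a,c}  A: {c}  B: {a,d}
[2]
  B via B→S: +{c}
  S: {a,c}  A: {c}  B: {a,c,d}
[3] (stable)
  S: {a,c}  A: {c}  B: {a,c,d}

FIRST(S) = ["a", "c"]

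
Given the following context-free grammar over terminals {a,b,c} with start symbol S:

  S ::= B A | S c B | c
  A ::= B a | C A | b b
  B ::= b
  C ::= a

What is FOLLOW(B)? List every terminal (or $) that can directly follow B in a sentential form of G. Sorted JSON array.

Compute FIRST by fixpoint:
[1]
  A via A→b b: +{b}
  B via B→b: +{b}
  C via C→a: +{a}
  S via S→B A: +{b}
  S via S→c: +{c}
  S: {b,c}  A: {b}  B: {b}  C: {a}
[2]
  A via A→C A: +{a}
  S: {b,c}  A: {a,b}  B: {b}  C: {a}
[3] — fixpoint
  S: {b,c}  A: {a,b}  B: {b}  C: {a}

Compute FOLLOW by fixpoint:
initialize: $ ∈ FOLLOW(S)
pass 1:
  A→B a: FOLLOW(B) ⊇ FIRST(a) = {a}; new: +{a}
  A→C A: FOLLOW(C) ⊇ FIRST(A) = {a,b}; new: +{a,b}
  S→B A: FOLLOW(B) ⊇ FIRST(A) = {a,b}; new: +{b}
  S→B A: FOLLOW(A) ⊇ FOLLOW(S) ⊇ {$}; new: +{$}
  S→S c B: FOLLOW(S) ⊇ FIRST(c) = {c}; new: +{c}
  S→S c B: FOLLOW(B) ⊇ FOLLOW(S) ⊇ {$,c}; new: +{$,c}
  FOLLOW(S)={$,c}  FOLLOW(A)={$}  FOLLOW(B)={$,a,b,c}  FOLLOW(C)={a,b}
pass 2:
  S→B A: FOLLOW(A) ⊇ FOLLOW(S) ⊇ {$,c}; new: +{c}
  FOLLOW(S)={$,c}  FOLLOW(A)={$,c}  FOLLOW(B)={$,a,b,c}  FOLLOW(C)={a,b}
pass 3: — fixpoint
  FOLLOW(S)={$,c}  FOLLOW(A)={$,c}  FOLLOW(B)={$,a,b,c}  FOLLOW(C)={a,b}

FOLLOW(B) = ["$", "a", "b", "c"]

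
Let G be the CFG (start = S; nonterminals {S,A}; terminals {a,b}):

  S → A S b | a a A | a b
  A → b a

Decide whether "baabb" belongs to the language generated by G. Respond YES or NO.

CNF form of G:
  S -> A X2 | T1 T0 | T1 X3
  A -> T0 T1
  T0 -> b
  T1 -> a
  X2 -> S T0
  X3 -> T1 A

Fill CYK table bottom-up:
  cell(0,0) b: {T0}  orig:{}
  cell(1,1) a: {T1}  orig:{}
  cell(2,2) a: {T1}  orig:{}
  cell(3,3) b: {T0}  orig:{}
  cell(4,4) b: {T0}  orig:{}
  cell(0,1) ba: {A}
  cell(1,2) aa: ∅
  cell(2,3) ab: {S}
  cell(3,4) bb: ∅
  cell(0,2) baa: ∅
  cell(1,3) aab: ∅
  cell(2,4) abb: {X2}  orig:{}
  cell(0,3) baab: ∅
  cell(1,4) aabb: ∅
  cell(0,4) baabb: {S}

S ∈ T[0,4] ⇒ YES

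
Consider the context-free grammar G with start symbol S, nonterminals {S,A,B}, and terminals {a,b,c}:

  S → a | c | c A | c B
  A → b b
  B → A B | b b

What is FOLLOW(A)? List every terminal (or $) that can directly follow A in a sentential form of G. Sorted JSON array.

FIRST iteration:
round 1:
  A via A→b b: +{b}
  B via B→A B: +{b}
  S via S→a: +{a}
  S via S→c: +{c}
  FIRST[S]={a,c}  FIRST[A]={b}  FIRST[B]={b}
round 2: (stable)
  FIRST[S]={a,c}  FIRST[A]={b}  FIRST[B]={b}

FOLLOW sets:
seed FOLLOW(S) with $
[1]
  B→A B: FOLLOW(A) ⊇ FIRST(B) = {b}; new: +{b}
  S→c A: FOLLOW(A) ⊇ FOLLOW(S) ⊇ {$}; new: +{$}
  S→c B: FOLLOW(B) ⊇ FOLLOW(S) ⊇ {$}; new: +{$}
  FOLLOW[S]={$}  FOLLOW[A]={$,b}  FOLLOW[B]={$}
[2] (no change)
  FOLLOW[S]={$}  FOLLOW[A]={$,b}  FOLLOW[B]={$}

FOLLOW(A) = ["$", "b"]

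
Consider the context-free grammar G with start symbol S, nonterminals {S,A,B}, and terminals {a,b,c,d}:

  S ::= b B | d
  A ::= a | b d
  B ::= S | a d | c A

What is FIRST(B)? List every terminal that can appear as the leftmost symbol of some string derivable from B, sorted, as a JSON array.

FIRST iteration:
pass 1:
  A via A→a: +{a}
  A via A→b d: +{b}
  B via B→a d: +{a}
  B via B→c A: +{c}
  S via S→b B: +{b}
  S via S→d: +{d}
  S: {b,d}  A: {a,b}  B: {a,c}
pass 2:
  B via B→S: +{b,d}
  S: {b,d}  A: {a,b}  B: {a,b,c,d}
pass 3: done
  S: {b,d}  A: {a,b}  B: {a,b,c,d}

FIRST(B) = ["a", "b", "c", "d"]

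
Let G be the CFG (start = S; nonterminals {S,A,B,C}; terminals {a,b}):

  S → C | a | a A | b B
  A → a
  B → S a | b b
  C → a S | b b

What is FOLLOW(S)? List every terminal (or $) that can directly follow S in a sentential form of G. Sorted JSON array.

FIRST iteration:
[1]
  A via A→a: +{a}
  B via B→b b: +{b}
  C via C→a S: +{a}
  C via C→b b: +{b}
  S via S→C: +{a,b}
  FIRST(S)={a,b}  FIRST(A)={a}  FIRST(B)={b}  FIRST(C)={a,b}
[2]
  B via B→S a: +{a}
  FIRST(S)={a,b}  FIRST(A)={a}  FIRST(B)={a,b}  FIRST(C)={a,b}
[3] — fixpoint
  FIRST(S)={a,b}  FIRST(A)={a}  FIRST(B)={a,b}  FIRST(C)={a,b}

FOLLOW sets:
FOLLOW(S) := {$}
[1]
  B→S a: FOLLOW(S) ⊇ FIRST(a) = {a}; new: +{a}
  S→C: FOLLOW(C) ⊇ FOLLOW(S) ⊇ {$,a}; new: +{$,a}
  S→a A: FOLLOW(A) ⊇ FOLLOW(S) ⊇ {$,a}; new: +{$,a}
  S→b B: FOLLOW(B) ⊇ FOLLOW(S) ⊇ {$,a}; new: +{$,a}
  FOLLOW[S]={$,a}  FOLLOW[A]={$,a}  FOLLOW[B]={$,a}  FOLLOW[C]={$,a}
[2] done
  FOLLOW[S]={$,a}  FOLLOW[A]={$,a}  FOLLOW[B]={$,a}  FOLLOW[C]={$,a}

FOLLOW(S) = ["$", "a"]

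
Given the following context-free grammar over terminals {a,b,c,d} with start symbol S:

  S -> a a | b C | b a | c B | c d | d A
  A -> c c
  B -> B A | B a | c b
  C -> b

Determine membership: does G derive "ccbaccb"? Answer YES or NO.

CNF form of G:
  S -> T0 B | T0 T3 | T1 T1 | T2 C | T2 T1 | T3 A
  A -> T0 T0
  B -> B A | B T1 | T0 T2
  C -> b
  T0 -> c
  T1 -> a
  T2 -> b
  T3 -> d

CYK fill:
  cell(0,0) c: {T0}  orig:{}
  cell(1,1) c: {T0}  orig:{}
  cell(2,2) b: {C,T2}  orig:{C}
  cell(3,3) a: {T1}  orig:{}
  cell(4,4) c: {T0}  orig:{}
  cell(5,5) c: {T0}  orig:{}
  cell(6,6) b: {C,T2}  orig:{C}
  cell(0,1) cc: {A}
  cell(1,2) cb: {B}
  cell(2,3) ba: {S}
  cell(3,4) ac: ∅
  cell(4,5) cc: {A}
  cell(5,6) cb: {B}
  cell(0,2) ccb: {S}
  cell(1,3) cba: {B}
  cell(2,4) bac: ∅
  cell(3,5) acc: ∅
  cell(4,6) ccb: {S}
  cell(0,3) ccba: {S}
  cell(1,4) cbac: ∅
  cell(2,5) bacc: ∅
  cell(3,6) accb: ∅
  cell(0,4) ccbac: ∅
  cell(1,5) cbacc: {B}
  cell(2,6) baccb: ∅
  cell(0,5) ccbacc: {S}
  cell(1,6) cbaccb: ∅
  cell(0,6) ccbaccb: ∅

S ∉ T[0,6] ⇒ NO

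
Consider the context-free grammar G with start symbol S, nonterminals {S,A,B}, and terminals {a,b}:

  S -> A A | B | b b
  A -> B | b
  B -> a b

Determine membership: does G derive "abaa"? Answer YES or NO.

CNF form of G:
  S -> A A | T0 T1 | T1 T1
  A -> T0 T1 | b
  B -> T0 T1
  T0 -> a
  T1 -> b

Fill CYK table bottom-up:
  cell(0,0) a: {T0}  orig:{}
  cell(1,1) b: {A,T1}  orig:{A}
  cell(2,2) a: {T0}  orig:{}
  cell(3,3) a: {T0}  orig:{}
  cell(0,1) ab: {A,B,S}
  cell(1,2) ba: ∅
  cell(2,3) aa: ∅
  cell(0,2) aba: ∅
  cell(1,3) baa: ∅
  cell(0,3) abaa: ∅

S ∉ T[0,3] ⇒ NO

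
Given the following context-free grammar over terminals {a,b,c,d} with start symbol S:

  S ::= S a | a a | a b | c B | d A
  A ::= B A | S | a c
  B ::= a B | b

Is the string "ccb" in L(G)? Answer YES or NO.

CNF form of G:
  S -> S T0 | T0 T0 | T0 T1 | T2 B | T3 A
  A -> B A | S T0 | T0 T0 | T0 T1 | T0 T2 | T2 B | T3 A
  B -> T0 B | b
  T0 -> a
  T1 -> b
  T2 -> c
  T3 -> d

CYK table (by increasing span):
  [0..0]={T2}  "c"  orig:{}
  [1..1]={T2}  "c"  orig:{}
  [2..2]={B,T1}  "b"  orig:{B}
  [0..1]=∅  "cc"
  [1..2]={A,S}  "cb"
  [0..2]=∅  "ccb"

S ∉ T[0,2] ⇒ NO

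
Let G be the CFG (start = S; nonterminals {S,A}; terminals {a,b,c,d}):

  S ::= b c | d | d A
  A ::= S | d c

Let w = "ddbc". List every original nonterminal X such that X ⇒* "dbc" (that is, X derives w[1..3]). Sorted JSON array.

Convert to CNF:
  S -> T0 T1 | T2 A | d
  A -> T0 T1 | T2 A | T2 T1 | d
  T0 -> b
  T1 -> c
  T2 -> d

CYK fill — only the sub-triangle for w[1..3]:
  cell(1,1) d: {A,S,T2}  orig:{A,S}
  cell(2,2) b: {T0}  orig:{}
  cell(3,3) c: {T1}  orig:{}
  cell(1,2) db: ∅
  cell(2,3) bc: {A,S}
  cell(1,3) dbc: {A,S}

Original NTs in T[1,3] deriving "dbc": ["A", "S"]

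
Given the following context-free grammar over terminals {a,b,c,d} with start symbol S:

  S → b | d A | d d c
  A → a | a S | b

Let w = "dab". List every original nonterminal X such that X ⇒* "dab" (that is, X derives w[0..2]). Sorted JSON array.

Convert to CNF:
  S -> T1 A | T1 X3 | b
  A -> T0 S | a | b
  T0 -> a
  T1 -> d
  T2 -> c
  X3 -> T1 T2

CYK table (by increasing span) — only the sub-triangle for w[0..2]:
  [0..0]={T1}  "d"  orig:{}
  [1..1]={A,T0}  "a"  orig:{A}
  [2..2]={A,S}  "b"
  [0..1]={S}  "da"
  [1..2]={A}  "ab"
  [0..2]={S}  "dab"

Original NTs in T[0,2] deriving "dab": ["S"]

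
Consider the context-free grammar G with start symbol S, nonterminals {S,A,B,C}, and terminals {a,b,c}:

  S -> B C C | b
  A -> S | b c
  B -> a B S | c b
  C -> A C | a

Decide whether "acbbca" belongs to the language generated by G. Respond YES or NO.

Convert to CNF:
  S -> B X5 | b
  A -> B X3 | T0 T1 | b
  B -> T1 T0 | T2 X4
  C -> A C | a
  T0 -> b
  T1 -> c
  T2 -> a
  X3 -> C C
  X4 -> B S
  X5 -> C C

CYK fill:
  T[0,0] 'a' = {C,T2}  orig:{C}
  T[1,1] 'c' = {T1}  orig:{}
  T[2,2] 'b' = {A,S,T0}  orig:{A,S}
  T[3,3] 'b' = {A,S,T0}  orig:{A,S}
  T[4,4] 'c' = {T1}  orig:{}
  T[5,5] 'a' = {C,T2}  orig:{C}
  T[0,1] 'ac' = ∅
  T[1,2] 'cb' = {B}
  T[2,3] 'bb' = ∅
  T[3,4] 'bc' = {A}
  T[4,5] 'ca' = ∅
  T[0,2] 'acb' = ∅
  T[1,3] 'cbb' = {X4}  orig:{}
  T[2,4] 'bbc' = ∅
  T[3,5] 'bca' = {C}
  T[0,3] 'acbb' = {B}
  T[1,4] 'cbbc' = ∅
  T[2,5] 'bbca' = {C}
  T[0,4] 'acbbc' = ∅
  T[1,5] 'cbbca' = ∅
  T[0,5] 'acbbca' = ∅

S ∉ T[0,5] ⇒ NO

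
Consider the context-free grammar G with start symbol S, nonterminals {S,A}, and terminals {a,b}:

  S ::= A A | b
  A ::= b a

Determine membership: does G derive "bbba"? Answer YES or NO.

Convert to CNF:
  S -> A A | b
  A -> T0 T1
  T0 -> b
  T1 -> a

Fill CYK table bottom-up:
  T[0,0] 'b' = {S,T0}  orig:{S}
  T[1,1] 'b' = {S,T0}  orig:{S}
  T[2,2] 'b' = {S,T0}  orig:{S}
  T[3,3] 'a' = {T1}  orig:{}
  T[0,1] 'bb' = ∅
  T[1,2] 'bb' = ∅
  T[2,3] 'ba' = {A}
  T[0,2] 'bbb' = ∅
  T[1,3] 'bba' = ∅
  T[0,3] 'bbba' = ∅

S ∉ T[0,3] ⇒ NO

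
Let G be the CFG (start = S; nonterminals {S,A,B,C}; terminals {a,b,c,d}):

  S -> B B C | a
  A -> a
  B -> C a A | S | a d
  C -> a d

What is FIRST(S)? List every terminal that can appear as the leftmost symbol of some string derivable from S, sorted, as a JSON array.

Compute FIRST by fixpoint:
iter 1:
  A via A→a: +{a}
  B via B→a d: +{a}
  C via C→a d: +{a}
  S via S→B B C: +{a}
  FIRST(S)={a}  FIRST(A)={a}  FIRST(B)={a}  FIRST(C)={a}
iter 2: done
  FIRST(S)={a}  FIRST(A)={a}  FIRST(B)={a}  FIRST(C)={a}

FIRST(S) = ["a"]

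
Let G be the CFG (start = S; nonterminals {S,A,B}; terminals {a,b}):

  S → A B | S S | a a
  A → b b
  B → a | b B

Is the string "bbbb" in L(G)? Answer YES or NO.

CNF form of G:
  S -> A B | S S | T1 T1
  A -> T0 T0
  B -> T0 B | a
  T0 -> b
  T1 -> a

Fill CYK table bottom-up:
  T[0,0] 'b' = {T0}  orig:{}
  T[1,1] 'b' = {T0}  orig:{}
  T[2,2] 'b' = {T0}  orig:{}
  T[3,3] 'b' = {T0}  orig:{}
  T[0,1] 'bb' = {A}
  T[1,2] 'bb' = {A}
  T[2,3] 'bb' = {A}
  T[0,2] 'bbb' = ∅
  T[1,3] 'bbb' = ∅
  T[0,3] 'bbbb' = ∅

S ∉ T[0,3] ⇒ NO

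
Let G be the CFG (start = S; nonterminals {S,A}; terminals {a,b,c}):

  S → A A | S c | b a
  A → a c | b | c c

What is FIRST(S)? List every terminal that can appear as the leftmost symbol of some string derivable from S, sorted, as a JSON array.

FIRST iteration:
round 1:
  A via A→a c: +{a}
  A via A→b: +{b}
  A via A→c c: +{c}
  S via S→A A: +{a,b,c}
  FIRST[S]={a,b,c}  FIRST[A]={a,b,c}
round 2: done
  FIRST[S]={a,b,c}  FIRST[A]={a,b,c}

FIRST(S) = ["a", "b", "c"]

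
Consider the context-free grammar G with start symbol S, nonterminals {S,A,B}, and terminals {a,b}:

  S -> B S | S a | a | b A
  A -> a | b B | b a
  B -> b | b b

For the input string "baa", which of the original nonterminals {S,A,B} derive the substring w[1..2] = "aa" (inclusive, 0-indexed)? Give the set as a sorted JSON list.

Convert to CNF:
  S -> B S | S T1 | T0 A | a
  A -> T0 B | T0 T1 | a
  B -> T0 T0 | b
  T0 -> b
  T1 -> a

CYK fill, restricted to cells inside w[1..2]:
  T[1,1] 'a' = {A,S,T1}  orig:{A,S}
  T[2,2] 'a' = {A,S,T1}  orig:{A,S}
  T[1,2] 'aa' = {S}

Original NTs in T[1,2] deriving "aa": ["S"]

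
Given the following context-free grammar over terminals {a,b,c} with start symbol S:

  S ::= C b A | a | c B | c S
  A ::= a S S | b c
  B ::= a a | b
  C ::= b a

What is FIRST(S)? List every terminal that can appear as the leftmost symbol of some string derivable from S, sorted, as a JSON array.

FIRST iteration:
pass 1:
  A via A→a S S: +{a}
  A via A→b c: +{b}
  B via B→a a: +{a}
  B via B→b: +{b}
  C via C→b a: +{b}
  S via S→C b A: +{b}
  S via S→a: +{a}
  S via S→c B: +{c}
  FIRST(S)={a,b,c}  FIRST(A)={a,b}  FIRST(B)={a,b}  FIRST(C)={b}
pass 2: (stable)
  FIRST(S)={a,b,c}  FIRST(A)={a,b}  FIRST(B)={a,b}  FIRST(C)={b}

FIRST(S) = ["a", "b", "c"]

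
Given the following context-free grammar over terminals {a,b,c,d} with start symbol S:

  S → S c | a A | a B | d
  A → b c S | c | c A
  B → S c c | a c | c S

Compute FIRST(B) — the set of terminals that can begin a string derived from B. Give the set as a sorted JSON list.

Compute FIRST by fixpoint:
pass 1:
  A via A→b c S: +{b}
  A via A→c: +{c}
  B via B→a c: +{a}
  B via B→c S: +{c}
  S via S→a A: +{a}
  S via S→d: +{d}
  FIRST[S]={a,d}  FIRST[A]={b,c}  FIRST[B]={a,c}
pass 2:
  B via B→S c c: +{d}
  FIRST[S]={a,d}  FIRST[A]={b,c}  FIRST[B]={a,c,d}
pass 3: — fixpoint
  FIRST[S]={a,d}  FIRST[A]={b,c}  FIRST[B]={a,c,d}

FIRST(B) = ["a", "c", "d"]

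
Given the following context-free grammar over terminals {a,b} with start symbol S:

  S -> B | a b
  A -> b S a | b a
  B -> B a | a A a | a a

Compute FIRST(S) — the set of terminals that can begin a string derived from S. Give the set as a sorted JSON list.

Compute FIRST by fixpoint:
iter 1:
  A via A→b S a: +{b}
  B via B→a A a: +{a}
  S via S→B: +{a}
  FIRST[S]={a}  FIRST[A]={b}  FIRST[B]={a}
iter 2: done
  FIRST[S]={a}  FIRST[A]={b}  FIRST[B]={a}

FIRST(S) = ["a"]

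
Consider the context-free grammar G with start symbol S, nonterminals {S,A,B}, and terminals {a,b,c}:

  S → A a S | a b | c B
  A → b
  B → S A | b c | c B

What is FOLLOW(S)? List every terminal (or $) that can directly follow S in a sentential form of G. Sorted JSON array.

Compute FIRST by fixpoint:
pass 1:
  A via A→b: +{b}
  B via B→b c: +{b}
  B via B→c B: +{c}
  S via S→A a S: +{b}
  S via S→a b: +{a}
  S via S→c B: +{c}
  FIRST[S]={a,b,c}  FIRST[A]={b}  FIRST[B]={b,c}
pass 2:
  B via B→S A: +{a}
  FIRST[S]={a,b,c}  FIRST[A]={b}  FIRST[B]={a,b,c}
pass 3: done
  FIRST[S]={a,b,c}  FIRST[A]={b}  FIRST[B]={a,b,c}

Compute FOLLOW by fixpoint:
initialize: $ ∈ FOLLOW(S)
pass 1:
  B→S A: FOLLOW(S) ⊇ FIRST(A) = {b}; new: +{b}
  S→A a S: FOLLOW(A) ⊇ FIRST(a) = {a}; new: +{a}
  S→c B: FOLLOW(B) ⊇ FOLLOW(S) ⊇ {$,b}; new: +{$,b}
  FOLLOW[S]={$,b}  FOLLOW[A]={a}  FOLLOW[B]={$,b}
pass 2:
  B→S A: FOLLOW(A) ⊇ FOLLOW(B) ⊇ {$,b}; new: +{$,b}
  FOLLOW[S]={$,b}  FOLLOW[A]={$,a,b}  FOLLOW[B]={$,b}
pass 3: done
  FOLLOW[S]={$,b}  FOLLOW[A]={$,a,b}  FOLLOW[B]={$,b}

FOLLOW(S) = ["$", "b"]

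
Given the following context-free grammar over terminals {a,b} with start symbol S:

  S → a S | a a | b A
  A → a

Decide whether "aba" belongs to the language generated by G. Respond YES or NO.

Convert to CNF:
  S -> T0 S | T0 T0 | T1 A
  A -> a
  T0 -> a
  T1 -> b

CYK fill:
  [0..0]={A,T0}  "a"  orig:{A}
  [1..1]={T1}  "b"  orig:{}
  [2..2]={A,T0}  "a"  orig:{A}
  [0..1]=∅  "ab"
  [1..2]={S}  "ba"
  [0..2]={S}  "aba"

S ∈ T[0,2] ⇒ YES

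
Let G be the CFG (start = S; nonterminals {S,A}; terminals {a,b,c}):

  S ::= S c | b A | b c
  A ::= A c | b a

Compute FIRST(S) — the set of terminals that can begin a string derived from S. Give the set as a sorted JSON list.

FIRST sets, iterate to fixpoint:
pass 1:
  A via A→b a: +{b}
  S via S→b A: +{b}
  FIRST[S]={b}  FIRST[A]={b}
pass 2: (no change)
  FIRST[S]={b}  FIRST[A]={b}

FIRST(S) = ["b"]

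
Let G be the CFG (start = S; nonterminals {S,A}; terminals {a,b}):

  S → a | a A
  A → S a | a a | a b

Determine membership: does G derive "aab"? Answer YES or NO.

CNF form of G:
  S -> T0 A | a
  A -> S T0 | T0 T0 | T0 T1
  T0 -> a
  T1 -> b

Fill CYK table bottom-up:
  T[0,0] 'a' = {S,T0}  orig:{S}
  T[1,1] 'a' = {S,T0}  orig:{S}
  T[2,2] 'b' = {T1}  orig:{}
  T[0,1] 'aa' = {A}
  T[1,2] 'ab' = {A}
  T[0,2] 'aab' = {S}

S ∈ T[0,2] ⇒ YES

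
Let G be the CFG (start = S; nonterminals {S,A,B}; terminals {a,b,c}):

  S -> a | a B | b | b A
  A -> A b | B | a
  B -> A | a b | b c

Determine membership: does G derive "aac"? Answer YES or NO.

Convert to CNF:
  S -> T0 A | T1 B | a | b
  A -> A T0 | T0 T2 | T1 T0 | a
  B -> A T0 | T0 T2 | T1 T0 | a
  T0 -> b
  T1 -> a
  T2 -> c

Fill CYK table bottom-up:
  cell(0,0) a: {A,B,S,T1}  orig:{A,B,S}
  cell(1,1) a: {A,B,S,T1}  orig:{A,B,S}
  cell(2,2) c: {T2}  orig:{}
  cell(0,1) aa: {S}
  cell(1,2) ac: ∅
  cell(0,2) aac: ∅

S ∉ T[0,2] ⇒ NO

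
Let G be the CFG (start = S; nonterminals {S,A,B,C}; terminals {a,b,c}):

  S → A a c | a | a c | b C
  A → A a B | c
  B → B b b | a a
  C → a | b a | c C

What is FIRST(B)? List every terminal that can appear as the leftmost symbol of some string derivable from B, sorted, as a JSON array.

FIRST sets, iterate to fixpoint:
round 1:
  A via A→c: +{c}
  B via B→a a: +{a}
  C via C→a: +{a}
  C via C→b a: +{b}
  C via C→c C: +{c}
  S via S→A a c: +{c}
  S via S→a: +{a}
  S via S→b C: +{b}
  FIRST(S)={a,b,c}  FIRST(A)={c}  FIRST(B)={a}  FIRST(C)={a,b,c}
round 2: — fixpoint
  FIRST(S)={a,b,c}  FIRST(A)={c}  FIRST(B)={a}  FIRST(C)={a,b,c}

FIRST(B) = ["a"]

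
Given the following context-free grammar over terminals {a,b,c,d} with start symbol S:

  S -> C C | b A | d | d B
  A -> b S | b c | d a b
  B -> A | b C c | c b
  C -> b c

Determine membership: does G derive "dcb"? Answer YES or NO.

Convert to CNF:
  S -> C C | T0 A | T2 B | d
  A -> T0 S | T0 T1 | T2 X4
  B -> T0 S | T0 T1 | T0 X5 | T1 T0 | T2 X6
  C -> T0 T1
  T0 -> b
  T1 -> c
  T2 -> d
  T3 -> a
  X4 -> T3 T0
  X5 -> C T1
  X6 -> T3 T0

CYK table (by increasing span):
  [0..0]={S,T2}  "d"  orig:{S}
  [1..1]={T1}  "c"  orig:{}
  [2..2]={T0}  "b"  orig:{}
  [0..1]=∅  "dc"
  [1..2]={B}  "cb"
  [0..2]={S}  "dcb"

S ∈ T[0,2] ⇒ YES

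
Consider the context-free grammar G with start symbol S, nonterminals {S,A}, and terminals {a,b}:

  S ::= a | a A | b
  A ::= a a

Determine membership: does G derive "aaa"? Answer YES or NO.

Convert to CNF:
  S -> T0 A | a | b
  A -> T0 T0
  T0 -> a

Fill CYK table bottom-up:
  [0..0]={S,T0}  "a"  orig:{S}
  [1..1]={S,T0}  "a"  orig:{S}
  [2..2]={S,T0}  "a"  orig:{S}
  [0..1]={A}  "aa"
  [1..2]={A}  "aa"
  [0..2]={S}  "aaa"

S ∈ T[0,2] ⇒ YES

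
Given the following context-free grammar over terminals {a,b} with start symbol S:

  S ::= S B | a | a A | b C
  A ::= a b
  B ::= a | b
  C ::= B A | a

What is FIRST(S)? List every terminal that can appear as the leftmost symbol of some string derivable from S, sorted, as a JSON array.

Compute FIRST by fixpoint:
pass 1:
  A via A→a b: +{a}
  B via B→a: +{a}
  B via B→b: +{b}
  C via C→B A: +{a,b}
  S via S→a: +{a}
  S via S→b C: +{b}
  FIRST[S]={a,b}  FIRST[A]={a}  FIRST[B]={a,b}  FIRST[C]={a,b}
pass 2: — fixpoint
  FIRST[S]={a,b}  FIRST[A]={a}  FIRST[B]={a,b}  FIRST[C]={a,b}

FIRST(S) = ["a", "b"]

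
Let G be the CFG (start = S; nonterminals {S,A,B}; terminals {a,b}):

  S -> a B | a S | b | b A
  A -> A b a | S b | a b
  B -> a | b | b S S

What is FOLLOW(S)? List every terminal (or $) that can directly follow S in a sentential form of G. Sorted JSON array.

FIRST sets, iterate to fixpoint:
round 1:
  A via A→a b: +{a}
  B via B→a: +{a}
  B via B→b: +{b}
  S via S→a B: +{a}
  S via S→b: +{b}
  FIRST(S)={a,b}  FIRST(A)={a}  FIRST(B)={a,b}
round 2:
  A via A→S b: +{b}
  FIRST(S)={a,b}  FIRST(A)={a,b}  FIRST(B)={a,b}
round 3: (stable)
  FIRST(S)={a,b}  FIRST(A)={a,b}  FIRST(B)={a,b}

Compute FOLLOW by fixpoint:
initialize: $ ∈ FOLLOW(S)
pass 1:
  A→A b a: FOLLOW(A) ⊇ FIRST(b) = {b}; new: +{b}
  A→S b: FOLLOW(S) ⊇ FIRST(b) = {b}; new: +{b}
  B→b S S: FOLLOW(S) ⊇ FIRST(S) = {a,b}; new: +{a}
  S→a B: FOLLOW(B) ⊇ FOLLOW(S) ⊇ {$,a,b}; new: +{$,a,b}
  S→b A: FOLLOW(A) ⊇ FOLLOW(S) ⊇ {$,a,b}; new: +{$,a}
  FOLLOW[S]={$,a,b}  FOLLOW[A]={$,a,b}  FOLLOW[B]={$,a,b}
pass 2: — fixpoint
  FOLLOW[S]={$,a,b}  FOLLOW[A]={$,a,b}  FOLLOW[B]={$,a,b}

FOLLOW(S) = ["$", "a", "b"]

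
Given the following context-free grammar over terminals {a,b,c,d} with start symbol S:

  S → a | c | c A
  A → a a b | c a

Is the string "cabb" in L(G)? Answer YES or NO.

CNF form of G:
  S -> T2 A | a | c
  A -> T0 X3 | T2 T0
  T0 -> a
  T1 -> b
  T2 -> c
  X3 -> T0 T1

CYK fill:
  T[0,0] 'c' = {S,T2}  orig:{S}
  T[1,1] 'a' = {S,T0}  orig:{S}
  T[2,2] 'b' = {T1}  orig:{}
  T[3,3] 'b' = {T1}  orig:{}
  T[0,1] 'ca' = {A}
  T[1,2] 'ab' = {X3}  orig:{}
  T[2,3] 'bb' = ∅
  T[0,2] 'cab' = ∅
  T[1,3] 'abb' = ∅
  T[0,3] 'cabb' = ∅

S ∉ T[0,3] ⇒ NO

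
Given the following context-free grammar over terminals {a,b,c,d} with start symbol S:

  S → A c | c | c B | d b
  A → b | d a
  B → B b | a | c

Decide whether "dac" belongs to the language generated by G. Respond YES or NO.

Convert to CNF:
  S -> A T3 | T0 T2 | T3 B | c
  A -> T0 T1 | b
  B -> B T2 | a | c
  T0 -> d
  T1 -> a
  T2 -> b
  T3 -> c

CYK table (by increasing span):
  T[0,0] 'd' = {T0}  orig:{}
  T[1,1] 'a' = {B,T1}  orig:{B}
  T[2,2] 'c' = {B,S,T3}  orig:{B,S}
  T[0,1] 'da' = {A}
  T[1,2] 'ac' = ∅
  T[0,2] 'dac' = {S}

S ∈ T[0,2] ⇒ YES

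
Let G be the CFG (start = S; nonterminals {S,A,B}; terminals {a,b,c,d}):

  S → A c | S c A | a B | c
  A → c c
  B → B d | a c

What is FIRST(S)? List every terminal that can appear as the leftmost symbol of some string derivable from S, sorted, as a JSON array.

FIRST sets, iterate to fixpoint:
round 1:
  A via A→c c: +{c}
  B via B→a c: +{a}
  S via S→A c: +{c}
  S via S→a B: +{a}
  FIRST(S)={a,c}  FIRST(A)={c}  FIRST(B)={a}
round 2: (stable)
  FIRST(S)={a,c}  FIRST(A)={c}  FIRST(B)={a}

FIRST(S) = ["a", "c"]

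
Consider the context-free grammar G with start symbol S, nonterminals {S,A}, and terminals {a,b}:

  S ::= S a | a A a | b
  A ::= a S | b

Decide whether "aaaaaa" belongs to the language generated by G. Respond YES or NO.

CNF form of G:
  S -> S T0 | T0 X1 | b
  A -> T0 S | b
  T0 -> a
  X1 -> A T0

CYK table (by increasing span):
  T[0,0] 'a' = {T0}  orig:{}
  T[1,1] 'a' = {T0}  orig:{}
  T[2,2] 'a' = {T0}  orig:{}
  T[3,3] 'a' = {T0}  orig:{}
  T[4,4] 'a' = {T0}  orig:{}
  T[5,5] 'a' = {T0}  orig:{}
  T[0,1] 'aa' = ∅
  T[1,2] 'aa' = ∅
  T[2,3] 'aa' = ∅
  T[3,4] 'aa' = ∅
  T[4,5] 'aa' = ∅
  T[0,2] 'aaa' = ∅
  T[1,3] 'aaa' = ∅
  T[2,4] 'aaa' = ∅
  T[3,5] 'aaa' = ∅
  T[0,3] 'aaaa' = ∅
  T[1,4] 'aaaa' = ∅
  T[2,5] 'aaaa' = ∅
  T[0,4] 'aaaaa' = ∅
  T[1,5] 'aaaaa' = ∅
  T[0,5] 'aaaaaa' = ∅

S ∉ T[0,5] ⇒ NO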